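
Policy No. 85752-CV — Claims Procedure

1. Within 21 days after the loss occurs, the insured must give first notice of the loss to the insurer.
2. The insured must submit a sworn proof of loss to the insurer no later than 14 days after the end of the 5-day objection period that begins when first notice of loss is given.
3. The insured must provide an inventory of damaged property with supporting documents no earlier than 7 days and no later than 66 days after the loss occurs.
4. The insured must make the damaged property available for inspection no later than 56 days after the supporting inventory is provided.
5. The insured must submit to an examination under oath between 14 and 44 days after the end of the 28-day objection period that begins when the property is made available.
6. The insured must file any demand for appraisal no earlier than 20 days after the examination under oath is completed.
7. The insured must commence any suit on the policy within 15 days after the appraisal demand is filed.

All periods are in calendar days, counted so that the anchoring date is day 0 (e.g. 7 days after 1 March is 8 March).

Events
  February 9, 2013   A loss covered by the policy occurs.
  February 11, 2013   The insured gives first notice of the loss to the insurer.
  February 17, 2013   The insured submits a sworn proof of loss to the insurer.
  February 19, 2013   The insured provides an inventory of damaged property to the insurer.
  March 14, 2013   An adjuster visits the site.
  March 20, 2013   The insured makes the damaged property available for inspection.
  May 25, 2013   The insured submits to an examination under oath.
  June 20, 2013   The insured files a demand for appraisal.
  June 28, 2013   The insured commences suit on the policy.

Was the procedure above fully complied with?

Step 1: 21 days after February 9, 2013 (when the loss occurs) is March 2, 2013; completed February 11, 2013, before the deadline.
Step 2: 14 days after February 16, 2013 (end of the 5-day objection period, which began when first notice of loss is given on February 11, 2013) is March 2, 2013; done February 17, 2013 — timely.
Step 3: the window is 7–66 days after February 9, 2013 (when the loss occurs), so February 16, 2013 through April 16, 2013; done February 19, 2013 — within the window.
Step 4: 56 days after February 19, 2013 (when the supporting inventory is provided) is April 16, 2013; completed March 20, 2013, before the deadline.
Step 5: the window is 14–44 days after April 17, 2013 (end of the 28-day objection period, which began when the property is made available on March 20, 2013), so May 1, 2013 through May 31, 2013; May 25, 2013 falls inside that range.
Step 6: the earliest permitted date is 20 days after May 25, 2013 (when the examination under oath is completed), i.e. June 14, 2013; done June 20, 2013 — permitted.
Step 7: 15 days after June 20, 2013 (when the appraisal demand is filed) is July 5, 2013; June 28, 2013 is within that limit.

Yes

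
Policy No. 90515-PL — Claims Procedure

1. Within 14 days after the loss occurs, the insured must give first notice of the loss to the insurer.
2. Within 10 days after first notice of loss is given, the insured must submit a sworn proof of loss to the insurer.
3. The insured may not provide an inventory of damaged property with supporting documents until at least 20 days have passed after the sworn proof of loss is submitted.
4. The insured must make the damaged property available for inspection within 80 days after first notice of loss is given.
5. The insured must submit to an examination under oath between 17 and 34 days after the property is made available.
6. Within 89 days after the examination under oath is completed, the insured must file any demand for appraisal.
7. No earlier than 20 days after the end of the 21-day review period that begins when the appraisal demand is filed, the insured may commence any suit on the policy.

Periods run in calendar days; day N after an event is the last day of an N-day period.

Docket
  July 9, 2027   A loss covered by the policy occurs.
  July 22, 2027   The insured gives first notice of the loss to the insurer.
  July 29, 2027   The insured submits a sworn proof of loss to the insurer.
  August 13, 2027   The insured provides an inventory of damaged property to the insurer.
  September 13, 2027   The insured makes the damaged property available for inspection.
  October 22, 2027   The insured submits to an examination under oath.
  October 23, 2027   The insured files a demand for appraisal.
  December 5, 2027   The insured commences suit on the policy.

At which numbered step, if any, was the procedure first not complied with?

Step 1 — counting 14 days from July 9, 2027 (when the loss occurs) gives a deadline of July 23, 2027; completed July 22, 2027, before the deadline.
Step 2 — counting 10 days from July 22, 2027 (when first notice of loss is given) gives a deadline of August 1, 2027; done July 29, 2027 — timely.
Step 3 — must wait 20 days from July 29, 2027 (when the sworn proof of loss is submitted), so not before August 18, 2027; done August 13, 2027 — 5 days too early.
That is the first point of non-compliance.

Step 3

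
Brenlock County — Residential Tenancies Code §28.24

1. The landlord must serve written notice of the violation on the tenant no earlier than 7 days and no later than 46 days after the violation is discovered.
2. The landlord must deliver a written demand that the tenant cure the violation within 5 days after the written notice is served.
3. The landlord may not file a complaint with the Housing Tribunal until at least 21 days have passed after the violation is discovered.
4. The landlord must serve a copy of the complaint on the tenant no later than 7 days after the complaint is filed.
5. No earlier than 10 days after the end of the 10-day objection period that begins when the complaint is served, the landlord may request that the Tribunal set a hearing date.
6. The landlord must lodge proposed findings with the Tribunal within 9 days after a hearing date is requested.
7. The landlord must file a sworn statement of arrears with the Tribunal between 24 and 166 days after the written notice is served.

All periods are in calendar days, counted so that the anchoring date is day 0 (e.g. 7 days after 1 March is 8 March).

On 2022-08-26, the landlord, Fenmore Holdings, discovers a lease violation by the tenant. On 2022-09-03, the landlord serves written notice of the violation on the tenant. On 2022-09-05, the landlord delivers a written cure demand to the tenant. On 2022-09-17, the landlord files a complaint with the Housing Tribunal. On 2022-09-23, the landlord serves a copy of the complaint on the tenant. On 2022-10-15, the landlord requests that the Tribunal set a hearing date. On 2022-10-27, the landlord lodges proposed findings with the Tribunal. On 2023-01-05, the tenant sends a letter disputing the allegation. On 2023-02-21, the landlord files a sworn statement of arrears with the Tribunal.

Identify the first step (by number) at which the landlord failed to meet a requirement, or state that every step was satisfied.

Step 6

Step 1: the window is 7–46 days after 2022-08-26 (when the violation is discovered), so 2022-09-02 through 2022-10-11; 2022-09-03 falls inside that range.
Step 2: 5 days after 2022-09-03 (when the written notice is served) is 2022-09-08; done 2022-09-05 — timely.
Step 3: the earliest permitted date is 21 days after 2022-08-26 (when the violation is discovered), i.e. 2022-09-16; done 2022-09-17, after the minimum wait.
Step 4: 7 days after 2022-09-17 (when the complaint is filed) is 2022-09-24; 2022-09-23 is within that limit.
Step 5: the earliest permitted date is 10 days after 2022-10-03 (end of the 10-day objection period, which began when the complaint is served on 2022-09-23), i.e. 2022-10-13; 2022-10-15 is on or after that date.
Step 6: 9 days after 2022-10-15 (when a hearing date is requested) is 2022-10-24; done 2022-10-27 — 3 days late.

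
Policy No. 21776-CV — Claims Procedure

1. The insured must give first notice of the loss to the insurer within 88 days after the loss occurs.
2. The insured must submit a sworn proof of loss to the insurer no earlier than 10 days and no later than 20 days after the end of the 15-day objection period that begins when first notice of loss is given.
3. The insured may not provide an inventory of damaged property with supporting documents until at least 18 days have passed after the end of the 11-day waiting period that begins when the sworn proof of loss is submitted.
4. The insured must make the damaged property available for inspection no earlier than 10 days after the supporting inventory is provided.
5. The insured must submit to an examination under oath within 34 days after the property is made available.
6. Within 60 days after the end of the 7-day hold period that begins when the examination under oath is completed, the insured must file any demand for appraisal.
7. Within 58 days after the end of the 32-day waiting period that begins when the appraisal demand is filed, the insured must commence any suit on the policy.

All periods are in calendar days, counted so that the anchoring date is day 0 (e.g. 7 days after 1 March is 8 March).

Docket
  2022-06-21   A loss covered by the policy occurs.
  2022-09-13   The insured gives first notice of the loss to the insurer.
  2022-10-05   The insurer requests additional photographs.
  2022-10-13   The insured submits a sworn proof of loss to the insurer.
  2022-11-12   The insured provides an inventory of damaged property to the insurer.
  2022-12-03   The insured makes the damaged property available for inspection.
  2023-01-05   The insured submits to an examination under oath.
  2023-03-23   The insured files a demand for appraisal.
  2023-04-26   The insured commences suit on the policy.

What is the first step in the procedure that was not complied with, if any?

Step 6

Step 1: 88 days after 2022-06-21 (when the loss occurs) is 2022-09-17; completed 2022-09-13, before the deadline.
Step 2: the window is 10–20 days after 2022-09-28 (end of the 15-day objection period, which began when first notice of loss is given on 2022-09-13), so 2022-10-08 through 2022-10-18; 2022-10-13 falls inside that range.
Step 3: the earliest permitted date is 18 days after 2022-10-24 (end of the 11-day waiting period, which began when the sworn proof of loss is submitted on 2022-10-13), i.e. 2022-11-11; 2022-11-12 is on or after that date.
Step 4: the earliest permitted date is 10 days after 2022-11-12 (when the supporting inventory is provided), i.e. 2022-11-22; done 2022-12-03 — permitted.
Step 5: 34 days after 2022-12-03 (when the property is made available) is 2023-01-06; completed 2023-01-05, before the deadline.
Step 6: 60 days after 2023-01-12 (end of the 7-day hold period, which began when the examination under oath is completed on 2023-01-05) is 2023-03-13; 2023-03-23 misses that deadline by 10 days.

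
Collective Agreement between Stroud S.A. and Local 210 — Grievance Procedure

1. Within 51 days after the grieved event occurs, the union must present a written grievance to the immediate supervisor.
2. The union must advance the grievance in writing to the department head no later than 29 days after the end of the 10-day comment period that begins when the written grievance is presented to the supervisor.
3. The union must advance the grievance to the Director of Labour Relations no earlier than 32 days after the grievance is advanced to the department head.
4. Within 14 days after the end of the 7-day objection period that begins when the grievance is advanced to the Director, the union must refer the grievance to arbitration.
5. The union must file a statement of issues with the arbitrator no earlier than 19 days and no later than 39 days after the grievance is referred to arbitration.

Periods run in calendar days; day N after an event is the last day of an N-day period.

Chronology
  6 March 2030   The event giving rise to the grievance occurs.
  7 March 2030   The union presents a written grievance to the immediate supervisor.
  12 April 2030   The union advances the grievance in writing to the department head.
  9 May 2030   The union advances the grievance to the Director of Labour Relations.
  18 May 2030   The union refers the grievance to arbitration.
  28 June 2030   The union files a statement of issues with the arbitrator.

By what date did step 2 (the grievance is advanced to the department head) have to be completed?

15 April 2030

The written grievance is presented to the supervisor on 7 March 2030; the 10-day comment period therefore ends 17 March 2030, and step 2 runs from that date. 29 days after 17 March 2030 is 15 April 2030.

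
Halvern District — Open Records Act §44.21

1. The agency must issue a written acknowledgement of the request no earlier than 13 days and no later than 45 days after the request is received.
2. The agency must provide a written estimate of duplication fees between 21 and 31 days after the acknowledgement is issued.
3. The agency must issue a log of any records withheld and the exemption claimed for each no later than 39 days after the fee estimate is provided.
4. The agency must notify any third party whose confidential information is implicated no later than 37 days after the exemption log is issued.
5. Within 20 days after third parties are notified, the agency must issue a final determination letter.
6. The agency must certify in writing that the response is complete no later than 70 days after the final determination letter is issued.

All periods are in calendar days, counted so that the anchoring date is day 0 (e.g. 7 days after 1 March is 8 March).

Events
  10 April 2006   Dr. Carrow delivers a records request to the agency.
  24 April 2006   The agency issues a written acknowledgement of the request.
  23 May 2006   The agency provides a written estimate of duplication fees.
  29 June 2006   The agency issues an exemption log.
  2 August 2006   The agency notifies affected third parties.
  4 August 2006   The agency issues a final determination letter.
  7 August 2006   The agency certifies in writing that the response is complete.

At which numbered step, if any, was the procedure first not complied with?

None — every step was satisfied

(1) the permitted window runs from 10 April 2006 + 13 = 23 April 2006 to 10 April 2006 + 45 = 25 May 2006; done 24 April 2006, which is between those dates.
(2) the permitted window runs from 24 April 2006 + 21 = 15 May 2006 to 24 April 2006 + 31 = 25 May 2006; done 23 May 2006, which is between those dates.
(3) due by 23 May 2006 + 39 days = 1 July 2006; 29 June 2006 is within that limit.
(4) due by 29 June 2006 + 37 days = 5 August 2006; completed 2 August 2006, before the deadline.
(5) due by 2 August 2006 + 20 days = 22 August 2006; completed 4 August 2006, before the deadline.
(6) due by 4 August 2006 + 70 days = 13 October 2006; 7 August 2006 is within that limit.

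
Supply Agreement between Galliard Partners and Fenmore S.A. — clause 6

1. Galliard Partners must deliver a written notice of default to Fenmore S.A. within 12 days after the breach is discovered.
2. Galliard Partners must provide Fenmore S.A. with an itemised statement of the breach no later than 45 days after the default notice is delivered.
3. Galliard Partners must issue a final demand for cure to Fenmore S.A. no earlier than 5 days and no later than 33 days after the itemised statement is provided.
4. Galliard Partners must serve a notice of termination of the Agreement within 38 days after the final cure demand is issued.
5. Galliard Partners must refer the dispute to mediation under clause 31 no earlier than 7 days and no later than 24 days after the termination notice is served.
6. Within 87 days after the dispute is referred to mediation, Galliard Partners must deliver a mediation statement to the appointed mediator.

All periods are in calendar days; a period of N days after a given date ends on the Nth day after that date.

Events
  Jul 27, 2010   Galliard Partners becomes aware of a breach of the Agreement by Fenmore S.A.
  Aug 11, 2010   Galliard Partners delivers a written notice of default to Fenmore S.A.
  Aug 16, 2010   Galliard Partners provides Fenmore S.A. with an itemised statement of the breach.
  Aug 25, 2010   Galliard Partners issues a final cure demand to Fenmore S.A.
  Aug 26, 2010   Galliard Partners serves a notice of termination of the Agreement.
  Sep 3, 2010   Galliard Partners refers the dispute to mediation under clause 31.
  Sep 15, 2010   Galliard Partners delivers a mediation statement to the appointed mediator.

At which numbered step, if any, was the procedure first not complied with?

Step 1

Step 1 — counting 12 days from Jul 27, 2010 (when the breach is discovered) gives a deadline of Aug 8, 2010; done Aug 11, 2010 — 3 days late.
That is the first point of non-compliance.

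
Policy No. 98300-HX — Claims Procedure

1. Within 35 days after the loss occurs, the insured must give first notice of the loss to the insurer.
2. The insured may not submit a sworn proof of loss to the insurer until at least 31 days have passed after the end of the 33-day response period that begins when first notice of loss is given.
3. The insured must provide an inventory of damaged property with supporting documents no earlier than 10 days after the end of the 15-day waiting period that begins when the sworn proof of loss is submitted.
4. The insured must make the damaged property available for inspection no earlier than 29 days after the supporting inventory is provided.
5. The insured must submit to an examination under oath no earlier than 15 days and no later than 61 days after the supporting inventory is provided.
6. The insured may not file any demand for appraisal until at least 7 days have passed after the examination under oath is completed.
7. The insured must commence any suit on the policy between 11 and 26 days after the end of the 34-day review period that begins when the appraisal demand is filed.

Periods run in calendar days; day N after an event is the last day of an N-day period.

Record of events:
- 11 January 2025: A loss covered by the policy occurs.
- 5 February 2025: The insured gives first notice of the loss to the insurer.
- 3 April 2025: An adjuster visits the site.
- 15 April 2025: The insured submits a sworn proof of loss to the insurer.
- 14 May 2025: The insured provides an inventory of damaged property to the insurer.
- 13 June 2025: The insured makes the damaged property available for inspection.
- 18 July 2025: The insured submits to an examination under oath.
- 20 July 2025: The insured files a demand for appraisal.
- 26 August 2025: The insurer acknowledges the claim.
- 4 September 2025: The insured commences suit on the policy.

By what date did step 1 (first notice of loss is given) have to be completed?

Step 1 runs from 11 January 2025, when the loss occurs. 35 days after 11 January 2025 is 15 February 2025.

15 February 2025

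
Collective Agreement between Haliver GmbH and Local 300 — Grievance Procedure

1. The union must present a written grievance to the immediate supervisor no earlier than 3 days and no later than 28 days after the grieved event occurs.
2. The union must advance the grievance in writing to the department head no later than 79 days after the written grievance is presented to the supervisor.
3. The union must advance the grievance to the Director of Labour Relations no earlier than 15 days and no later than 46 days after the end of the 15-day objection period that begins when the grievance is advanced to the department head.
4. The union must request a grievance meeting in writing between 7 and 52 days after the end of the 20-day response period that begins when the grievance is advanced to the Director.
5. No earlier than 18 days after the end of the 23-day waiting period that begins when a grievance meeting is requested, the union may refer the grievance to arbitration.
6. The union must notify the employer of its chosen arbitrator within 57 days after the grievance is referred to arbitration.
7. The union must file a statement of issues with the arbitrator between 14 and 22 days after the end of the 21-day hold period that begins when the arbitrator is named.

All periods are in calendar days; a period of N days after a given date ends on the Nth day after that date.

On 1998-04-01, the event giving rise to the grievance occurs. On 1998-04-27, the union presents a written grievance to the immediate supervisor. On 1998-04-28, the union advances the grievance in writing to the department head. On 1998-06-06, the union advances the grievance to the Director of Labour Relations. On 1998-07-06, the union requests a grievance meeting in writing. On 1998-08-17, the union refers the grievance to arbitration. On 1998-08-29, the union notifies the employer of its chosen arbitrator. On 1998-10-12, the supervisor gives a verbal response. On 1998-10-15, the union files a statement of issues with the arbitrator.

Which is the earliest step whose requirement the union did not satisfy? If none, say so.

(1) the permitted window runs from 1998-04-01 + 3 = 1998-04-04 to 1998-04-01 + 28 = 1998-04-29; done 1998-04-27 — within the window.
(2) due by 1998-04-27 + 79 days = 1998-07-15; done 1998-04-28 — timely.
(3) the permitted window runs from 1998-05-13 + 15 = 1998-05-28 to 1998-05-13 + 46 = 1998-06-28; 1998-06-06 falls inside that range.
(4) the permitted window runs from 1998-06-26 + 7 = 1998-07-03 to 1998-06-26 + 52 = 1998-08-17; done 1998-07-06, which is between those dates.
(5) permitted from 1998-07-29 + 18 days = 1998-08-16 onward; done 1998-08-17, after the minimum wait.
(6) due by 1998-08-17 + 57 days = 1998-10-13; done 1998-08-29 — timely.
(7) the permitted window runs from 1998-09-19 + 14 = 1998-10-03 to 1998-09-19 + 22 = 1998-10-11; 1998-10-15 is 4 days past the end of the window.
The analysis stops there.

Step 7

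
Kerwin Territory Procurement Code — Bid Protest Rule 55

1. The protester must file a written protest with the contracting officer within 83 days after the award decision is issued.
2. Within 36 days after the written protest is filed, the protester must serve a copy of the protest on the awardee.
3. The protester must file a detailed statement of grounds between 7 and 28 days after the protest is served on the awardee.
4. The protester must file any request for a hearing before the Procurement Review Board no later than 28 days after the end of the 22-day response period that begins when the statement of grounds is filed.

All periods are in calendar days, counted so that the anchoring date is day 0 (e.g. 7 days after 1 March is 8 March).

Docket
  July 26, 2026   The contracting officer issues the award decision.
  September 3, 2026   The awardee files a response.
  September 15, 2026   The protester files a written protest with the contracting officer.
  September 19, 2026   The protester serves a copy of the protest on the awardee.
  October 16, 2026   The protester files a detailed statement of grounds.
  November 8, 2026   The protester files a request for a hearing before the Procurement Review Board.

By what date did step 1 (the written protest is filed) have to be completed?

Step 1 runs from July 26, 2026, when the award decision is issued. 83 days after July 26, 2026 is October 17, 2026.

October 17, 2026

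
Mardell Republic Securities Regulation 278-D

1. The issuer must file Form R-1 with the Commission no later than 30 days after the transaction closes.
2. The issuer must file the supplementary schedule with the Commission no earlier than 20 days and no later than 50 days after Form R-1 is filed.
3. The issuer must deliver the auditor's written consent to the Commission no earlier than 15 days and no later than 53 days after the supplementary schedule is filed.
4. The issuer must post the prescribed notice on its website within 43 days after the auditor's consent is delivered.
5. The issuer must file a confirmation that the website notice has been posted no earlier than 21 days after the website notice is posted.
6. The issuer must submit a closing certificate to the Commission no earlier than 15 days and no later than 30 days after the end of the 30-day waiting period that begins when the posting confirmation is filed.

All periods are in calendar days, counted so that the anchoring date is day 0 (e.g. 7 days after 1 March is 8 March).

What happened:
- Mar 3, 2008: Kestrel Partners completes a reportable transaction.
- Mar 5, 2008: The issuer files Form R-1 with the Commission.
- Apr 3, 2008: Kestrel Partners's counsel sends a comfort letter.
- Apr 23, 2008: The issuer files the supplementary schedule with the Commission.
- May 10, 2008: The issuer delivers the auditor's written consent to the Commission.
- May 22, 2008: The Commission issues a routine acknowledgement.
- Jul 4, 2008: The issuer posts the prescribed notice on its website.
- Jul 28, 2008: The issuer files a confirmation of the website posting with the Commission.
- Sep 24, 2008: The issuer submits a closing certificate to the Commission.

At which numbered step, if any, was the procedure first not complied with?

Step 4

(1) due by Mar 3, 2008 + 30 days = Apr 2, 2008; done Mar 5, 2008 — timely.
(2) the permitted window runs from Mar 5, 2008 + 20 = Mar 25, 2008 to Mar 5, 2008 + 50 = Apr 24, 2008; done Apr 23, 2008, which is between those dates.
(3) the permitted window runs from Apr 23, 2008 + 15 = May 8, 2008 to Apr 23, 2008 + 53 = Jun 15, 2008; done May 10, 2008, which is between those dates.
(4) due by May 10, 2008 + 43 days = Jun 22, 2008; done Jul 4, 2008 — 12 days late.
Later steps need not be reached.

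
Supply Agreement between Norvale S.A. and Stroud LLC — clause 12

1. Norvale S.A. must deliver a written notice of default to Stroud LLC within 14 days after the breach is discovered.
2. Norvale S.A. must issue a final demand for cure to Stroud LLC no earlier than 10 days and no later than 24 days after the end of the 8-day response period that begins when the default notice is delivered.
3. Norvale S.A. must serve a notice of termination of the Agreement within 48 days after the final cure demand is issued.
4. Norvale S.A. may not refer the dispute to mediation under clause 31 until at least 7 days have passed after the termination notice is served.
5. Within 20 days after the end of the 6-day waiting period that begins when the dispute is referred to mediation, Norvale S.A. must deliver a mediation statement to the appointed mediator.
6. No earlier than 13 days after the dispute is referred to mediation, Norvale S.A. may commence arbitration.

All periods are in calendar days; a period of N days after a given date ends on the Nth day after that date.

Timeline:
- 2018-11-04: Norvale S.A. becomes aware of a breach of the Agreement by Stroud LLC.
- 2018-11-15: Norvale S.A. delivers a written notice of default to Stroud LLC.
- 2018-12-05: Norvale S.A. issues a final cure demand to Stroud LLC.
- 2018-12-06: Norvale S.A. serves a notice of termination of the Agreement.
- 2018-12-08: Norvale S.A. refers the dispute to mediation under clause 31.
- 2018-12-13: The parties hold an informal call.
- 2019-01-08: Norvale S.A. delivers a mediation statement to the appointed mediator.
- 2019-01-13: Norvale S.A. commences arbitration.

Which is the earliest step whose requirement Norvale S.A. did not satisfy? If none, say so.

Step 1 — counting 14 days from 2018-11-04 (when the breach is discovered) gives a deadline of 2018-11-18; done 2018-11-15 — timely.
Step 2 — 10 and 24 days from 2018-11-23 (end of the 8-day response period, which began when the default notice is delivered on 2018-11-15) are 2018-12-03 and 2018-12-17 respectively; done 2018-12-05 — within the window.
Step 3 — counting 48 days from 2018-12-05 (when the final cure demand is issued) gives a deadline of 2019-01-22; 2018-12-06 is within that limit.
Step 4 — must wait 7 days from 2018-12-06 (when the termination notice is served), so not before 2018-12-13; done 2018-12-08 — 5 days too early.
No need to go further; step 4 was not satisfied.

Step 4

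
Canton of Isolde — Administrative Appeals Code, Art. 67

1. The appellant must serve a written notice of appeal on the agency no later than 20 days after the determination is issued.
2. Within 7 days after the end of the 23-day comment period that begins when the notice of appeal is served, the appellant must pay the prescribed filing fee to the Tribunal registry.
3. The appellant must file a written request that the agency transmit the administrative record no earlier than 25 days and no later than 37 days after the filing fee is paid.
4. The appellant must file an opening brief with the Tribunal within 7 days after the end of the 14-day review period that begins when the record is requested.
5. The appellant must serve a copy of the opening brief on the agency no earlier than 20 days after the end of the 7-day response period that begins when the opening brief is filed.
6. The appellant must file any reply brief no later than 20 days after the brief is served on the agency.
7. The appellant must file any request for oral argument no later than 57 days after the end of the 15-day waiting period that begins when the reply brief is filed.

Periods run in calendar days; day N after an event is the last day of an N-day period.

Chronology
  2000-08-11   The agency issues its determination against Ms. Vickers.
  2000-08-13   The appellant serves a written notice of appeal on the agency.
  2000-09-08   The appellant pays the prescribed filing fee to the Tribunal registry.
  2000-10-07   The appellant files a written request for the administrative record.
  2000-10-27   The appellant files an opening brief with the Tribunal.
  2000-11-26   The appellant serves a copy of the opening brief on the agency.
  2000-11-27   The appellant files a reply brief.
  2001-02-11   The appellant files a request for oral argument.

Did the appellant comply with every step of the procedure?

Step 1 — counting 20 days from 2000-08-11 (when the determination is issued) gives a deadline of 2000-08-31; done 2000-08-13 — timely.
Step 2 — counting 7 days from 2000-09-05 (end of the 23-day comment period, which began when the notice of appeal is served on 2000-08-13) gives a deadline of 2000-09-12; completed 2000-09-08, before the deadline.
Step 3 — 25 and 37 days from 2000-09-08 (when the filing fee is paid) are 2000-10-03 and 2000-10-15 respectively; done 2000-10-07, which is between those dates.
Step 4 — counting 7 days from 2000-10-21 (end of the 14-day review period, which began when the record is requested on 2000-10-07) gives a deadline of 2000-10-28; 2000-10-27 is within that limit.
Step 5 — must wait 20 days from 2000-11-03 (end of the 7-day response period, which began when the opening brief is filed on 2000-10-27), so not before 2000-11-23; done 2000-11-26 — permitted.
Step 6 — counting 20 days from 2000-11-26 (when the brief is served on the agency) gives a deadline of 2000-12-16; completed 2000-11-27, before the deadline.
Step 7 — counting 57 days from 2000-12-12 (end of the 15-day waiting period, which began when the reply brief is filed on 2000-11-27) gives a deadline of 2001-02-07; 2001-02-11 misses that deadline by 4 days.
The procedure was therefore not followed at step 7.

No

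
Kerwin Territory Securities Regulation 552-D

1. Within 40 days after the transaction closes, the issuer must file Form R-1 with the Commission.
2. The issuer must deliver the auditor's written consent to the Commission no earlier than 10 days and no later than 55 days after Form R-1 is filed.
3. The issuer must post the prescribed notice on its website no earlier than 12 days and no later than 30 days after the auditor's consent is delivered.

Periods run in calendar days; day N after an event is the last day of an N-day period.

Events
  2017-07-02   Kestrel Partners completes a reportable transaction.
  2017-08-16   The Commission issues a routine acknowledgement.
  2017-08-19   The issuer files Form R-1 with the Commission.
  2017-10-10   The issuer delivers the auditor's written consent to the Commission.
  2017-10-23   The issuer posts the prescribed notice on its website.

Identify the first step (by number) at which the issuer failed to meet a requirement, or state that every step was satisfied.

(1) due by 2017-07-02 + 40 days = 2017-08-11; 2017-08-19 misses that deadline by 8 days.
No need to go further; step 1 was not satisfied.

Step 1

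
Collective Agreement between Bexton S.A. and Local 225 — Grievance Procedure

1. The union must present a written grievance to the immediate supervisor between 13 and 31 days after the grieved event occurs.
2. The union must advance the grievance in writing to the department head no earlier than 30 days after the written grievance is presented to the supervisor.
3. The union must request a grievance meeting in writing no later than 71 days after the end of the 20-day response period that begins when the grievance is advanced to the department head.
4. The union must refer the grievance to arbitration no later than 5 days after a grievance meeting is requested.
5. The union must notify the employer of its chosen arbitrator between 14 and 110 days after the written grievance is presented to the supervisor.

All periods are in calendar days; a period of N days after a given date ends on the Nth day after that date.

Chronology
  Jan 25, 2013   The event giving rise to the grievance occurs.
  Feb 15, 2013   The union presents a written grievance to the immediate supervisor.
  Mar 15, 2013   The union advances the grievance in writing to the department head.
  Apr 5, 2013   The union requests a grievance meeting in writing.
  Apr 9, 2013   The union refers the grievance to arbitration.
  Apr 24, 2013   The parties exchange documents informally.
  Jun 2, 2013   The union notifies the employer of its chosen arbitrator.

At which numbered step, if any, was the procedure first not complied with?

Step 2

Step 1: the window is 13–31 days after Jan 25, 2013 (when the grieved event occurs), so Feb 7, 2013 through Feb 25, 2013; done Feb 15, 2013 — within the window.
Step 2: the earliest permitted date is 30 days after Feb 15, 2013 (when the written grievance is presented to the supervisor), i.e. Mar 17, 2013; done Mar 15, 2013 — 2 days too early.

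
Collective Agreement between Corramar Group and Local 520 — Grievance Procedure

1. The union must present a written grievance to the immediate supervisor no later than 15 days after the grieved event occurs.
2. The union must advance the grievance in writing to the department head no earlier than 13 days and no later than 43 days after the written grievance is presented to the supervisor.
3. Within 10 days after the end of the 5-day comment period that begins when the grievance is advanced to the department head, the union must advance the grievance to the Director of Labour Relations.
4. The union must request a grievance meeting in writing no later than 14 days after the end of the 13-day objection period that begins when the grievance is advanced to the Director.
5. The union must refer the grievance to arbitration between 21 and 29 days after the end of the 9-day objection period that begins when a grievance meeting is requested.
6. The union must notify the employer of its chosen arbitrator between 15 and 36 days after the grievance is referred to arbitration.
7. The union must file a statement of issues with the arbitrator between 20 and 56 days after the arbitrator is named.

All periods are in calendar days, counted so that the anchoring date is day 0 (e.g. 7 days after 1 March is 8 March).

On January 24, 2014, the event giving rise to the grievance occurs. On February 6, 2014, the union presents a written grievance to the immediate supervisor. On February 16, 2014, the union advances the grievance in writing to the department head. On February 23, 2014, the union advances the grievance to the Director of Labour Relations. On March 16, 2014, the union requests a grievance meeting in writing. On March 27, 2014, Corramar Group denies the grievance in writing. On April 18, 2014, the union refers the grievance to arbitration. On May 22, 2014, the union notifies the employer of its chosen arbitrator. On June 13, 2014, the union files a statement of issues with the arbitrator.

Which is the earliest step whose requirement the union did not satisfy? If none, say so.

(1) due by January 24, 2014 + 15 days = February 8, 2014; February 6, 2014 is within that limit.
(2) the permitted window runs from February 6, 2014 + 13 = February 19, 2014 to February 6, 2014 + 43 = March 21, 2014; done February 16, 2014 — 3 days before the window opened.

Step 2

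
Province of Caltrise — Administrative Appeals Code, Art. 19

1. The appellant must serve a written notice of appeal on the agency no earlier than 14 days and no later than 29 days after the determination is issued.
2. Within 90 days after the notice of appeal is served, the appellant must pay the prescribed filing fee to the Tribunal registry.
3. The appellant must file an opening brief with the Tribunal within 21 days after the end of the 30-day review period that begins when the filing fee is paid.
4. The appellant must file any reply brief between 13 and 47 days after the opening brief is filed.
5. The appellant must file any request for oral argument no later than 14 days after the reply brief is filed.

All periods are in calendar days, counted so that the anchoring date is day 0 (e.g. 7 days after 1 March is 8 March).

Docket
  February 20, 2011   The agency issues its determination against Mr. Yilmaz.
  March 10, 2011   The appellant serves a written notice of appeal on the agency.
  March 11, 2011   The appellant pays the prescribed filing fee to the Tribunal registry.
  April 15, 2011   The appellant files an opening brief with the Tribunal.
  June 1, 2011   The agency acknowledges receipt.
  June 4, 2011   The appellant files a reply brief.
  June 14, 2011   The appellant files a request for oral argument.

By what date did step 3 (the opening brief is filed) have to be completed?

May 1, 2011

The filing fee is paid on March 11, 2011; the 30-day review period therefore ends April 10, 2011, and step 3 runs from that date. 21 days after April 10, 2011 is May 1, 2011.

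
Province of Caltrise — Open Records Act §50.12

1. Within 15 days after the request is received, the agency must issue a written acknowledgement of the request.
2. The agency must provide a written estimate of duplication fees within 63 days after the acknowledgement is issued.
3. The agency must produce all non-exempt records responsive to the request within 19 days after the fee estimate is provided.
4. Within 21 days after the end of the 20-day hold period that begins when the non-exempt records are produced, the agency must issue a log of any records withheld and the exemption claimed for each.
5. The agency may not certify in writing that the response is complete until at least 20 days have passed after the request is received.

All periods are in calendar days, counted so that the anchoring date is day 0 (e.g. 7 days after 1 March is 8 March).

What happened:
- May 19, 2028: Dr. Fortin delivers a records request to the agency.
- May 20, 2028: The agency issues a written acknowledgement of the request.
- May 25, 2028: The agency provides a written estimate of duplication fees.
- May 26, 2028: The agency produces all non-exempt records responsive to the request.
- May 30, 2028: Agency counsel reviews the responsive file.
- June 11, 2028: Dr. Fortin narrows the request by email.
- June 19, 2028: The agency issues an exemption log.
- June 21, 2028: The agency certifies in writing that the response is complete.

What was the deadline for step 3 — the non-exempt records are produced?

June 13, 2028

Step 3 runs from May 25, 2028, when the fee estimate is provided. 19 days after May 25, 2028 is June 13, 2028.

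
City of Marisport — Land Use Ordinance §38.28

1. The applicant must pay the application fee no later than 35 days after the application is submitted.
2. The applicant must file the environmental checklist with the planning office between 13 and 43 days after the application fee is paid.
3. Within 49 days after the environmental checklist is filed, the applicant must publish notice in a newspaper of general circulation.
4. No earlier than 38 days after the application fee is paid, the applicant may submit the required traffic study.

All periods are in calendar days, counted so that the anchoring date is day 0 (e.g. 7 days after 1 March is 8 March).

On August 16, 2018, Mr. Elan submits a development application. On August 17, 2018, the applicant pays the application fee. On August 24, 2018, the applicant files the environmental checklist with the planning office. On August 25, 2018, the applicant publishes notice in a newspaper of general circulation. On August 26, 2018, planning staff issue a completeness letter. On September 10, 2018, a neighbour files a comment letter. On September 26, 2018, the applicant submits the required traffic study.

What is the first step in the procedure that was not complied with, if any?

Step 2

(1) due by August 16, 2018 + 35 days = September 20, 2018; done August 17, 2018 — timely.
(2) the permitted window runs from August 17, 2018 + 13 = August 30, 2018 to August 17, 2018 + 43 = September 29, 2018; done August 24, 2018 — 6 days before the window opened.
Later steps need not be reached.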